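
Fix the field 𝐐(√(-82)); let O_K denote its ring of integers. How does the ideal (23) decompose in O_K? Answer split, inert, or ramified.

d = -82 ≡ 2 (mod 4), so O_K = ℤ[√-82] and disc(K) = 4d = -328.
23 ∤ -328, so 23 is unramified.
Legendre symbol by Euler's criterion: (-82/23) ≡ (-82)^11 ≡ 22 (mod 23), i.e. (-82/23) = -1.
Legendre symbol -1 ⇒ 23 is inert.

remains prime (inert)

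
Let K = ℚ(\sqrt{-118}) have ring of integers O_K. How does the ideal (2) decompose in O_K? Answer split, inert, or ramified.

2 is ramified

-118 mod 4 = 2, hence disc K = 4·(-118) = -472 and O_K = ℤ[√-118].
2 divides disc(K) = -472, so 2 ramifies.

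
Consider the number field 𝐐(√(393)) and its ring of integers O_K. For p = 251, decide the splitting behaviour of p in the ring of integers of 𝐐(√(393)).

d = 393 ≡ 1 (mod 4), so O_K = ℤ[(1+√393)/2] and disc(K) = d = 393.
disc(K) = 393 is not divisible by 251; 251 is unramified.
Euler's criterion: 393^125 mod 251 = 1. Thus (393|251) = 1.
(393/251) = 1, so 251 splits.

split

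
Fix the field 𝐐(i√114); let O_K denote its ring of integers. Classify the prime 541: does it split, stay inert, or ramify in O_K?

inert — (541) stays prime in O_K

Since -114 ≢ 1 mod 4, the ring of integers is ℤ[√-114] with discriminant 4·(-114) = -456.
Since gcd(541, -456) = 1 the prime 541 does not ramify.
Euler's criterion: (-114)^270 mod 541 = 540. Thus (-114|541) = -1.
(-114/541) = -1, so 541 is inert.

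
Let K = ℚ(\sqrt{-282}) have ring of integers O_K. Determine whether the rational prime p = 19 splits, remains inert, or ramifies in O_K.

inert — (19) stays prime in O_K

d = -282 ≡ 2 (mod 4), so O_K = ℤ[√-282] and disc(K) = 4d = -1128.
Since gcd(19, -1128) = 1 the prime 19 does not ramify.
Compute (-282/19) via Euler: 3^((19-1)/2) mod 19 = 18, so (-282/19) = -1.
d is a non-residue mod p, hence 19 remains inert in O_K.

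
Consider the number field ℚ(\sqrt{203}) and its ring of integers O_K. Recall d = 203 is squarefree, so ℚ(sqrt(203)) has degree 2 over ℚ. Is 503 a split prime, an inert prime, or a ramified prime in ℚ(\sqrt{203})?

Since 203 ≢ 1 mod 4, the ring of integers is ℤ[√203] with discriminant 4·203 = 812.
503 ∤ 812, so 503 is unramified.
(203/503) = 203^251 mod 503 = 502, giving Legendre symbol -1.
d is a non-residue mod p, hence 503 remains inert in O_K.

remains prime (inert)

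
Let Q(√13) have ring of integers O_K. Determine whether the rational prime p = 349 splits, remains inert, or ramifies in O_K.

d = 13 ≡ 1 (mod 4), so O_K = ℤ[(1+√13)/2] and disc(K) = d = 13.
Since gcd(349, 13) = 1 the prime 349 does not ramify.
Legendre symbol by Euler's criterion: (13/349) ≡ 13^174 ≡ 348 (mod 349), i.e. (13/349) = -1.
(13/349) = -1, so 349 is inert.

inert — (349) stays prime in O_K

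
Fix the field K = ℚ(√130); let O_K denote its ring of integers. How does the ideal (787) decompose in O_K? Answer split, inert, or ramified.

130 mod 4 = 2, hence disc K = 4·130 = 520 and O_K = ℤ[√130].
787 ∤ 520, so 787 is unramified.
(130/787) = 130^393 mod 787 = 786, giving Legendre symbol -1.
(130/787) = -1, so 787 is inert.

remains prime (inert)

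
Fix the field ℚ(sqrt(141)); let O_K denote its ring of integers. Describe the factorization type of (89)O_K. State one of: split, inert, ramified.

89 remains inert

Since 141 ≡ 1 mod 4, the ring of integers is ℤ[(1+√141)/2] with discriminant 141.
89 ∤ 141, so 89 is unramified.
Compute (141/89) via Euler: 52^((89-1)/2) mod 89 = 88, so (141/89) = -1.
(141/89) = -1, so 89 is inert.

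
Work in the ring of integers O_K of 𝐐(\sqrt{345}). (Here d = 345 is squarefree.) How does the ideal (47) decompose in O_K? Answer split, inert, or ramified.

d = 345 ≡ 1 (mod 4), so O_K = ℤ[(1+√345)/2] and disc(K) = d = 345.
Since gcd(47, 345) = 1 the prime 47 does not ramify.
(345/47) = 16^23 mod 47 = 1, giving Legendre symbol 1.
(345/47) = 1, so 47 splits.

split — (47) = 𝔭₁𝔭₂ with 𝔭₁ ≠ 𝔭₂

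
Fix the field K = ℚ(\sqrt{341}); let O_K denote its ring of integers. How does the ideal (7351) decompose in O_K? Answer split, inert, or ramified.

341 mod 4 = 1, hence disc K = 341 and O_K = ℤ[(1+√341)/2].
Since gcd(7351, 341) = 1 the prime 7351 does not ramify.
Compute (341/7351) via Euler: 341^((7351-1)/2) mod 7351 = 1, so (341/7351) = 1.
(341/7351) = 1, so 7351 splits.

splits completely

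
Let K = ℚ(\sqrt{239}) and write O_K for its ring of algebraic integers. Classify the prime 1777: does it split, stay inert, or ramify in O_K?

239 mod 4 = 3, hence disc K = 4·239 = 956 and O_K = ℤ[√239].
1777 ∤ 956, so 1777 is unramified.
Legendre symbol by Euler's criterion: (239/1777) ≡ 239^888 ≡ 1776 (mod 1777), i.e. (239/1777) = -1.
(239/1777) = -1, so 1777 is inert.

inert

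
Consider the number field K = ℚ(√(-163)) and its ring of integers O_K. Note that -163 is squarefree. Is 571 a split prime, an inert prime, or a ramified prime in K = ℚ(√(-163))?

-163 mod 4 = 1, hence disc K = -163 and O_K = ℤ[(1+√-163)/2].
Since gcd(571, -163) = 1 the prime 571 does not ramify.
Legendre symbol by Euler's criterion: (-163/571) ≡ (-163)^285 ≡ 570 (mod 571), i.e. (-163/571) = -1.
Legendre symbol -1 ⇒ 571 is inert.

p is inert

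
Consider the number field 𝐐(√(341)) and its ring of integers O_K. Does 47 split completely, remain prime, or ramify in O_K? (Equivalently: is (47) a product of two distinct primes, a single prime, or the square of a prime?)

Since 341 ≡ 1 mod 4, the ring of integers is ℤ[(1+√341)/2] with discriminant 341.
47 ∤ 341, so 47 is unramified.
Euler's criterion: 341^23 mod 47 = 1. Thus (341|47) = 1.
(341/47) = 1, so 47 splits.

split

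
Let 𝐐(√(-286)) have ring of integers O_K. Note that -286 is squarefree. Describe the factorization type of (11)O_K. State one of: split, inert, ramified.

-286 mod 4 = 2, hence disc K = 4·(-286) = -1144 and O_K = ℤ[√-286].
disc(K) = -1144 = 11·(-104), so p = 11 is ramified.

11 is ramified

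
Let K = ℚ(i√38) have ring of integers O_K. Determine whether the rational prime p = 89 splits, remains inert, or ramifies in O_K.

inert — (89) stays prime in O_K

-38 mod 4 = 2, hence disc K = 4·(-38) = -152 and O_K = ℤ[√-38].
disc(K) = -152 is not divisible by 89; 89 is unramified.
(-38/89) = 51^44 mod 89 = 88, giving Legendre symbol -1.
(-38/89) = -1, so 89 is inert.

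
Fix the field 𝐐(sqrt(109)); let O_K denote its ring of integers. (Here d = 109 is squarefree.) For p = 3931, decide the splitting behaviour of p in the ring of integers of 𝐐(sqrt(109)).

Since 109 ≡ 1 mod 4, the ring of integers is ℤ[(1+√109)/2] with discriminant 109.
3931 ∤ 109, so 3931 is unramified.
Legendre symbol by Euler's criterion: (109/3931) ≡ 109^1965 ≡ 1 (mod 3931), i.e. (109/3931) = 1.
Legendre symbol 1 ⇒ 3931 is split.

3931 splits in O_K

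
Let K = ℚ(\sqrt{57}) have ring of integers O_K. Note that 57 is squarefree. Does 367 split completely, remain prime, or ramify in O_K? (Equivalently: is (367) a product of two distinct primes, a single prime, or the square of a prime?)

Since 57 ≡ 1 mod 4, the ring of integers is ℤ[(1+√57)/2] with discriminant 57.
disc(K) = 57 is not divisible by 367; 367 is unramified.
Legendre symbol by Euler's criterion: (57/367) ≡ 57^183 ≡ 1 (mod 367), i.e. (57/367) = 1.
Legendre symbol 1 ⇒ 367 is split.

splits completely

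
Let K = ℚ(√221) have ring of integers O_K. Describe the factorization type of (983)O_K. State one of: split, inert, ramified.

split

221 mod 4 = 1, hence disc K = 221 and O_K = ℤ[(1+√221)/2].
983 ∤ 221, so 983 is unramified.
Euler's criterion: 221^491 mod 983 = 1. Thus (221|983) = 1.
(221/983) = 1, so 983 splits.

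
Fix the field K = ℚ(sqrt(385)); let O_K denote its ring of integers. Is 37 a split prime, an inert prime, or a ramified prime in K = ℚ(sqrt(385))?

37 remains inert

d = 385 ≡ 1 (mod 4), so O_K = ℤ[(1+√385)/2] and disc(K) = d = 385.
37 ∤ 385, so 37 is unramified.
Euler's criterion: 385^18 mod 37 = 36. Thus (385|37) = -1.
d is a non-residue mod p, hence 37 remains inert in O_K.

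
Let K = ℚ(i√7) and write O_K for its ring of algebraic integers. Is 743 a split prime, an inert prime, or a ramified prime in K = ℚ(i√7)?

-7 mod 4 = 1, hence disc K = -7 and O_K = ℤ[(1+√-7)/2].
743 ∤ -7, so 743 is unramified.
Euler's criterion: (-7)^371 mod 743 = 1. Thus (-7|743) = 1.
Legendre symbol 1 ⇒ 743 is split.

p splits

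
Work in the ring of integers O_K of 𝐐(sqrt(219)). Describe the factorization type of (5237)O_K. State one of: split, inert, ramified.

p is inert

d = 219 ≡ 3 (mod 4), so O_K = ℤ[√219] and disc(K) = 4d = 876.
5237 ∤ 876, so 5237 is unramified.
Euler's criterion: 219^2618 mod 5237 = 5236. Thus (219|5237) = -1.
d is a non-residue mod p, hence 5237 remains inert in O_K.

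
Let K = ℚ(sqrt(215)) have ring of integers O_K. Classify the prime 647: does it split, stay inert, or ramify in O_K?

215 mod 4 = 3, hence disc K = 4·215 = 860 and O_K = ℤ[√215].
disc(K) = 860 is not divisible by 647; 647 is unramified.
Legendre symbol by Euler's criterion: (215/647) ≡ 215^323 ≡ 646 (mod 647), i.e. (215/647) = -1.
d is a non-residue mod p, hence 647 remains inert in O_K.

647 remains inert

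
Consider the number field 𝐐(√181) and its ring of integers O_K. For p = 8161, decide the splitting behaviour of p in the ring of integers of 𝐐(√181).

splits completely

d = 181 ≡ 1 (mod 4), so O_K = ℤ[(1+√181)/2] and disc(K) = d = 181.
Since gcd(8161, 181) = 1 the prime 8161 does not ramify.
Compute (181/8161) via Euler: 181^((8161-1)/2) mod 8161 = 1, so (181/8161) = 1.
d is a quadratic residue mod p, hence 8161 splits in O_K.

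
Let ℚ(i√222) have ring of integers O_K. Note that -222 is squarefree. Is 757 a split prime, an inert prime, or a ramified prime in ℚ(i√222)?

split — (757) = 𝔭₁𝔭₂ with 𝔭₁ ≠ 𝔭₂

Since -222 ≢ 1 mod 4, the ring of integers is ℤ[√-222] with discriminant 4·(-222) = -888.
Since gcd(757, -888) = 1 the prime 757 does not ramify.
(-222/757) = 535^378 mod 757 = 1, giving Legendre symbol 1.
Legendre symbol 1 ⇒ 757 is split.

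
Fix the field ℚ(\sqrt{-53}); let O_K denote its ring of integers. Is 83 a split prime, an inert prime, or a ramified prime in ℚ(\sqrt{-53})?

split

-53 mod 4 = 3, hence disc K = 4·(-53) = -212 and O_K = ℤ[√-53].
83 ∤ -212, so 83 is unramified.
Compute (-53/83) via Euler: 30^((83-1)/2) mod 83 = 1, so (-53/83) = 1.
Legendre symbol 1 ⇒ 83 is split.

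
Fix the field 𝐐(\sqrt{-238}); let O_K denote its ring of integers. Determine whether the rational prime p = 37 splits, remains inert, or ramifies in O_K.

splits completely

d = -238 ≡ 2 (mod 4), so O_K = ℤ[√-238] and disc(K) = 4d = -952.
Since gcd(37, -952) = 1 the prime 37 does not ramify.
Legendre symbol by Euler's criterion: (-238/37) ≡ (-238)^18 ≡ 1 (mod 37), i.e. (-238/37) = 1.
Legendre symbol 1 ⇒ 37 is split.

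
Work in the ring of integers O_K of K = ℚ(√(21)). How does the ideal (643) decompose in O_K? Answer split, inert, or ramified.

21 mod 4 = 1, hence disc K = 21 and O_K = ℤ[(1+√21)/2].
Since gcd(643, 21) = 1 the prime 643 does not ramify.
(21/643) = 21^321 mod 643 = 642, giving Legendre symbol -1.
d is a non-residue mod p, hence 643 remains inert in O_K.

p is inert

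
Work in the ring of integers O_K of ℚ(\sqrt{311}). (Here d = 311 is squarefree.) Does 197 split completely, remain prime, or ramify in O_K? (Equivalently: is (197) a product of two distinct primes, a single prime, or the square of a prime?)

p splits

311 mod 4 = 3, hence disc K = 4·311 = 1244 and O_K = ℤ[√311].
197 ∤ 1244, so 197 is unramified.
Compute (311/197) via Euler: 114^((197-1)/2) mod 197 = 1, so (311/197) = 1.
(311/197) = 1, so 197 splits.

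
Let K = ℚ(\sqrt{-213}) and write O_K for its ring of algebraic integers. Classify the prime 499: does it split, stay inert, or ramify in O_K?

Since -213 ≢ 1 mod 4, the ring of integers is ℤ[√-213] with discriminant 4·(-213) = -852.
disc(K) = -852 is not divisible by 499; 499 is unramified.
(-213/499) = 286^249 mod 499 = 498, giving Legendre symbol -1.
Legendre symbol -1 ⇒ 499 is inert.

inert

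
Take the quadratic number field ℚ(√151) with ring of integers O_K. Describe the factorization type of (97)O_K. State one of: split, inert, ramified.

d = 151 ≡ 3 (mod 4), so O_K = ℤ[√151] and disc(K) = 4d = 604.
Since gcd(97, 604) = 1 the prime 97 does not ramify.
Compute (151/97) via Euler: 54^((97-1)/2) mod 97 = 1, so (151/97) = 1.
Legendre symbol 1 ⇒ 97 is split.

p splits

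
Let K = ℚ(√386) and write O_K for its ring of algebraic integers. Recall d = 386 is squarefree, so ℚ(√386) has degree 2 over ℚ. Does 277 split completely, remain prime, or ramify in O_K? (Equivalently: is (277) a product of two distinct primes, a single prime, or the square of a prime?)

inert

Since 386 ≢ 1 mod 4, the ring of integers is ℤ[√386] with discriminant 4·386 = 1544.
277 ∤ 1544, so 277 is unramified.
Compute (386/277) via Euler: 109^((277-1)/2) mod 277 = 276, so (386/277) = -1.
(386/277) = -1, so 277 is inert.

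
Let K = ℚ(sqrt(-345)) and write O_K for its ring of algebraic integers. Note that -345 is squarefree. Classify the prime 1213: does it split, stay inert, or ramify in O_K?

p splits

Since -345 ≢ 1 mod 4, the ring of integers is ℤ[√-345] with discriminant 4·(-345) = -1380.
Since gcd(1213, -1380) = 1 the prime 1213 does not ramify.
(-345/1213) = 868^606 mod 1213 = 1, giving Legendre symbol 1.
(-345/1213) = 1, so 1213 splits.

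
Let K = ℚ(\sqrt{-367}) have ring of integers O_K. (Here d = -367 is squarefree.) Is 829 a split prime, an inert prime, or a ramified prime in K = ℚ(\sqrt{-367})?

Since -367 ≡ 1 mod 4, the ring of integers is ℤ[(1+√-367)/2] with discriminant -367.
Since gcd(829, -367) = 1 the prime 829 does not ramify.
Legendre symbol by Euler's criterion: (-367/829) ≡ (-367)^414 ≡ 1 (mod 829), i.e. (-367/829) = 1.
Legendre symbol 1 ⇒ 829 is split.

split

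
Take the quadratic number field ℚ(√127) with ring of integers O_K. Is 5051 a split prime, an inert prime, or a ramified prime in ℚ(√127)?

d = 127 ≡ 3 (mod 4), so O_K = ℤ[√127] and disc(K) = 4d = 508.
disc(K) = 508 is not divisible by 5051; 5051 is unramified.
Compute (127/5051) via Euler: 127^((5051-1)/2) mod 5051 = 5050, so (127/5051) = -1.
Legendre symbol -1 ⇒ 5051 is inert.

p is inert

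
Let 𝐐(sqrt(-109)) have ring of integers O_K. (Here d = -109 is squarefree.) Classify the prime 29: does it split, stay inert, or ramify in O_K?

d = -109 ≡ 3 (mod 4), so O_K = ℤ[√-109] and disc(K) = 4d = -436.
29 ∤ -436, so 29 is unramified.
Euler's criterion: (-109)^14 mod 29 = 1. Thus (-109|29) = 1.
(-109/29) = 1, so 29 splits.

splits completely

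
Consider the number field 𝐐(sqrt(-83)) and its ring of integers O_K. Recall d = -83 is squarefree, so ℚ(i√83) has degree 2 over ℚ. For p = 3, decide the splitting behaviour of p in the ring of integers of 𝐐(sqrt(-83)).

-83 mod 4 = 1, hence disc K = -83 and O_K = ℤ[(1+√-83)/2].
disc(K) = -83 is not divisible by 3; 3 is unramified.
Compute (-83/3) via Euler: 1^((3-1)/2) mod 3 = 1, so (-83/3) = 1.
(-83/3) = 1, so 3 splits.

3 splits in O_K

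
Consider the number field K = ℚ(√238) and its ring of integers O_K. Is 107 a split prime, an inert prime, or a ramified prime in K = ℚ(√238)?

238 mod 4 = 2, hence disc K = 4·238 = 952 and O_K = ℤ[√238].
disc(K) = 952 is not divisible by 107; 107 is unramified.
Compute (238/107) via Euler: 24^((107-1)/2) mod 107 = 106, so (238/107) = -1.
Legendre symbol -1 ⇒ 107 is inert.

remains prime (inert)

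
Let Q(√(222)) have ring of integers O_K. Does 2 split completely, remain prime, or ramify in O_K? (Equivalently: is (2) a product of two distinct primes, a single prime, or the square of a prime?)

Since 222 ≢ 1 mod 4, the ring of integers is ℤ[√222] with discriminant 4·222 = 888.
disc(K) = 888 = 2·444, so p = 2 is ramified.

2 is ramified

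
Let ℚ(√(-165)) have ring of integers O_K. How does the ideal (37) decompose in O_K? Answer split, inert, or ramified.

-165 mod 4 = 3, hence disc K = 4·(-165) = -660 and O_K = ℤ[√-165].
37 ∤ -660, so 37 is unramified.
Compute (-165/37) via Euler: 20^((37-1)/2) mod 37 = 36, so (-165/37) = -1.
(-165/37) = -1, so 37 is inert.

p is inert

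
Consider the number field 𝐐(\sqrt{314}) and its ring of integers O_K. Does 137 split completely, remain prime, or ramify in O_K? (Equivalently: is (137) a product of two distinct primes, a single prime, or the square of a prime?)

inert

Since 314 ≢ 1 mod 4, the ring of integers is ℤ[√314] with discriminant 4·314 = 1256.
disc(K) = 1256 is not divisible by 137; 137 is unramified.
Euler's criterion: 314^68 mod 137 = 136. Thus (314|137) = -1.
Legendre symbol -1 ⇒ 137 is inert.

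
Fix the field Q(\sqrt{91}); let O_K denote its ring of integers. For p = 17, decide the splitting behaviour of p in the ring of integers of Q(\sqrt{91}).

17 remains inert

Since 91 ≢ 1 mod 4, the ring of integers is ℤ[√91] with discriminant 4·91 = 364.
17 ∤ 364, so 17 is unramified.
Euler's criterion: 91^8 mod 17 = 16. Thus (91|17) = -1.
(91/17) = -1, so 17 is inert.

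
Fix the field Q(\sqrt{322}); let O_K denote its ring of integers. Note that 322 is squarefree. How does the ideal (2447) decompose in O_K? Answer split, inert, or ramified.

splits completely

d = 322 ≡ 2 (mod 4), so O_K = ℤ[√322] and disc(K) = 4d = 1288.
Since gcd(2447, 1288) = 1 the prime 2447 does not ramify.
Compute (322/2447) via Euler: 322^((2447-1)/2) mod 2447 = 1, so (322/2447) = 1.
(322/2447) = 1, so 2447 splits.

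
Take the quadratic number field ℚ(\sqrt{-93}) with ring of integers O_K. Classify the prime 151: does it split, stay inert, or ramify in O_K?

-93 mod 4 = 3, hence disc K = 4·(-93) = -372 and O_K = ℤ[√-93].
disc(K) = -372 is not divisible by 151; 151 is unramified.
(-93/151) = 58^75 mod 151 = 1, giving Legendre symbol 1.
Legendre symbol 1 ⇒ 151 is split.

split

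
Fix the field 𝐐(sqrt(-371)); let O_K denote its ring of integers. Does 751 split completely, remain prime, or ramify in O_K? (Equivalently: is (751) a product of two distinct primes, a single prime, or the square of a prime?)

-371 mod 4 = 1, hence disc K = -371 and O_K = ℤ[(1+√-371)/2].
751 ∤ -371, so 751 is unramified.
Euler's criterion: (-371)^375 mod 751 = 1. Thus (-371|751) = 1.
(-371/751) = 1, so 751 splits.

p splits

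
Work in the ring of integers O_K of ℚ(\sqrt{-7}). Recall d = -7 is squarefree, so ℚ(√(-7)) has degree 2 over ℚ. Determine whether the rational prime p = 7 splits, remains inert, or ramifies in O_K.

7 is ramified

Since -7 ≡ 1 mod 4, the ring of integers is ℤ[(1+√-7)/2] with discriminant -7.
disc(K) = -7 = 7·(-1), so p = 7 is ramified.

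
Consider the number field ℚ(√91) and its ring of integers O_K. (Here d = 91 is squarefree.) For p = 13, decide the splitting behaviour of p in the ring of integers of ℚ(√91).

ramified

91 mod 4 = 3, hence disc K = 4·91 = 364 and O_K = ℤ[√91].
Ramification test: 13 | 364. The prime 13 ramifies in K.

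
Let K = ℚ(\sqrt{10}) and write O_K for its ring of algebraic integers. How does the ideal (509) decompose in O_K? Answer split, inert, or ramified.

inert — (509) stays prime in O_K

d = 10 ≡ 2 (mod 4), so O_K = ℤ[√10] and disc(K) = 4d = 40.
509 ∤ 40, so 509 is unramified.
Compute (10/509) via Euler: 10^((509-1)/2) mod 509 = 508, so (10/509) = -1.
(10/509) = -1, so 509 is inert.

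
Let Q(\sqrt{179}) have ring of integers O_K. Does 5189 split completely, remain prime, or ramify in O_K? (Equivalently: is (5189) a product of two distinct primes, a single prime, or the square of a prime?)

d = 179 ≡ 3 (mod 4), so O_K = ℤ[√179] and disc(K) = 4d = 716.
5189 ∤ 716, so 5189 is unramified.
Euler's criterion: 179^2594 mod 5189 = 1. Thus (179|5189) = 1.
(179/5189) = 1, so 5189 splits.

p splits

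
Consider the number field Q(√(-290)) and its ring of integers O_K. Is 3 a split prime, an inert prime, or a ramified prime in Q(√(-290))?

3 splits in O_K

d = -290 ≡ 2 (mod 4), so O_K = ℤ[√-290] and disc(K) = 4d = -1160.
3 ∤ -1160, so 3 is unramified.
(-290/3) = 1^1 mod 3 = 1, giving Legendre symbol 1.
Legendre symbol 1 ⇒ 3 is split.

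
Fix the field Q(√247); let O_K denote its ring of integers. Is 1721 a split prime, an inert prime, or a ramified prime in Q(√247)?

247 mod 4 = 3, hence disc K = 4·247 = 988 and O_K = ℤ[√247].
Since gcd(1721, 988) = 1 the prime 1721 does not ramify.
Legendre symbol by Euler's criterion: (247/1721) ≡ 247^860 ≡ 1720 (mod 1721), i.e. (247/1721) = -1.
Legendre symbol -1 ⇒ 1721 is inert.

inert — (1721) stays prime in O_K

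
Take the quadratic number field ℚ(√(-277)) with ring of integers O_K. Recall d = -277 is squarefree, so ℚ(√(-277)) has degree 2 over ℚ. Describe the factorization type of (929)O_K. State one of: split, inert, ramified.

Since -277 ≢ 1 mod 4, the ring of integers is ℤ[√-277] with discriminant 4·(-277) = -1108.
929 ∤ -1108, so 929 is unramified.
Euler's criterion: (-277)^464 mod 929 = 928. Thus (-277|929) = -1.
(-277/929) = -1, so 929 is inert.

inert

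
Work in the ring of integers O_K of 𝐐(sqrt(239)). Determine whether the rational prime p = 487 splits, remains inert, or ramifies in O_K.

487 remains inert

239 mod 4 = 3, hence disc K = 4·239 = 956 and O_K = ℤ[√239].
disc(K) = 956 is not divisible by 487; 487 is unramified.
Euler's criterion: 239^243 mod 487 = 486. Thus (239|487) = -1.
(239/487) = -1, so 487 is inert.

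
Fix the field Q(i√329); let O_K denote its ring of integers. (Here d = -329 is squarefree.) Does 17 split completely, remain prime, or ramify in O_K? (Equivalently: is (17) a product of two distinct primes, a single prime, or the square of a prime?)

Since -329 ≢ 1 mod 4, the ring of integers is ℤ[√-329] with discriminant 4·(-329) = -1316.
Since gcd(17, -1316) = 1 the prime 17 does not ramify.
Euler's criterion: (-329)^8 mod 17 = 16. Thus (-329|17) = -1.
Legendre symbol -1 ⇒ 17 is inert.

p is inert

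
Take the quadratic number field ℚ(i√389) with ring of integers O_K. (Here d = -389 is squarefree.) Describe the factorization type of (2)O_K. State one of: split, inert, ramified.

d = -389 ≡ 3 (mod 4), so O_K = ℤ[√-389] and disc(K) = 4d = -1556.
2 divides disc(K) = -1556, so 2 ramifies.

2 is ramified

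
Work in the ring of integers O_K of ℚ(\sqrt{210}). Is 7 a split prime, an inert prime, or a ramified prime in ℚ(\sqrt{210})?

Since 210 ≢ 1 mod 4, the ring of integers is ℤ[√210] with discriminant 4·210 = 840.
Ramification test: 7 | 840. The prime 7 ramifies in K.

ramified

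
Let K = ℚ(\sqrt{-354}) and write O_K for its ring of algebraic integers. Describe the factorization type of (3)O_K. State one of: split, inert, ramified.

p ramifies

-354 mod 4 = 2, hence disc K = 4·(-354) = -1416 and O_K = ℤ[√-354].
3 divides disc(K) = -1416, so 3 ramifies.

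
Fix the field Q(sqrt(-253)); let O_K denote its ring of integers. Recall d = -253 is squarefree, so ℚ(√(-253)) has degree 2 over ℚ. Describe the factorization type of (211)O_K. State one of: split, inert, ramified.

splits completely

d = -253 ≡ 3 (mod 4), so O_K = ℤ[√-253] and disc(K) = 4d = -1012.
Since gcd(211, -1012) = 1 the prime 211 does not ramify.
Legendre symbol by Euler's criterion: (-253/211) ≡ (-253)^105 ≡ 1 (mod 211), i.e. (-253/211) = 1.
(-253/211) = 1, so 211 splits.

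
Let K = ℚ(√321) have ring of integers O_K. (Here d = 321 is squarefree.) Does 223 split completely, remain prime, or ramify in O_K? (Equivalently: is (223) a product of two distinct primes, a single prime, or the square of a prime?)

p splits

Since 321 ≡ 1 mod 4, the ring of integers is ℤ[(1+√321)/2] with discriminant 321.
disc(K) = 321 is not divisible by 223; 223 is unramified.
(321/223) = 98^111 mod 223 = 1, giving Legendre symbol 1.
Legendre symbol 1 ⇒ 223 is split.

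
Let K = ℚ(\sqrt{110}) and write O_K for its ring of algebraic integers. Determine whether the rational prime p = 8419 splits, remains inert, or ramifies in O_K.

splits completely

d = 110 ≡ 2 (mod 4), so O_K = ℤ[√110] and disc(K) = 4d = 440.
Since gcd(8419, 440) = 1 the prime 8419 does not ramify.
Compute (110/8419) via Euler: 110^((8419-1)/2) mod 8419 = 1, so (110/8419) = 1.
Legendre symbol 1 ⇒ 8419 is split.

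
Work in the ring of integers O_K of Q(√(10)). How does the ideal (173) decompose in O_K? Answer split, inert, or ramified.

p splits

Since 10 ≢ 1 mod 4, the ring of integers is ℤ[√10] with discriminant 4·10 = 40.
173 ∤ 40, so 173 is unramified.
Legendre symbol by Euler's criterion: (10/173) ≡ 10^86 ≡ 1 (mod 173), i.e. (10/173) = 1.
(10/173) = 1, so 173 splits.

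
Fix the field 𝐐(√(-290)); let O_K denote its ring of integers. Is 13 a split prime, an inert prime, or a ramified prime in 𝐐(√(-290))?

split

d = -290 ≡ 2 (mod 4), so O_K = ℤ[√-290] and disc(K) = 4d = -1160.
Since gcd(13, -1160) = 1 the prime 13 does not ramify.
Compute (-290/13) via Euler: 9^((13-1)/2) mod 13 = 1, so (-290/13) = 1.
d is a quadratic residue mod p, hence 13 splits in O_K.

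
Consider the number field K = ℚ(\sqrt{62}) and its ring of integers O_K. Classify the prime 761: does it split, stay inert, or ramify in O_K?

inert — (761) stays prime in O_K

62 mod 4 = 2, hence disc K = 4·62 = 248 and O_K = ℤ[√62].
Since gcd(761, 248) = 1 the prime 761 does not ramify.
Compute (62/761) via Euler: 62^((761-1)/2) mod 761 = 760, so (62/761) = -1.
Legendre symbol -1 ⇒ 761 is inert.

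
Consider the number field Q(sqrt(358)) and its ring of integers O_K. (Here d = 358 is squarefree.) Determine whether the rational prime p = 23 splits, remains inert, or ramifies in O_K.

Since 358 ≢ 1 mod 4, the ring of integers is ℤ[√358] with discriminant 4·358 = 1432.
Since gcd(23, 1432) = 1 the prime 23 does not ramify.
Legendre symbol by Euler's criterion: (358/23) ≡ 358^11 ≡ 1 (mod 23), i.e. (358/23) = 1.
d is a quadratic residue mod p, hence 23 splits in O_K.

p splits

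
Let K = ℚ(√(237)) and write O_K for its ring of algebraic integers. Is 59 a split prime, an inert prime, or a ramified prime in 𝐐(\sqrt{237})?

237 mod 4 = 1, hence disc K = 237 and O_K = ℤ[(1+√237)/2].
disc(K) = 237 is not divisible by 59; 59 is unramified.
Legendre symbol by Euler's criterion: (237/59) ≡ 237^29 ≡ 1 (mod 59), i.e. (237/59) = 1.
d is a quadratic residue mod p, hence 59 splits in O_K.

splits completely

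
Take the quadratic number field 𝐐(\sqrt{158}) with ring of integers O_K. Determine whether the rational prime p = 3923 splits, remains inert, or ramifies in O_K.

splits completely

158 mod 4 = 2, hence disc K = 4·158 = 632 and O_K = ℤ[√158].
3923 ∤ 632, so 3923 is unramified.
Euler's criterion: 158^1961 mod 3923 = 1. Thus (158|3923) = 1.
(158/3923) = 1, so 3923 splits.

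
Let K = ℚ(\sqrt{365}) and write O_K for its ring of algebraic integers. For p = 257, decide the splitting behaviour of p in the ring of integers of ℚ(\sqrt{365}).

inert

365 mod 4 = 1, hence disc K = 365 and O_K = ℤ[(1+√365)/2].
257 ∤ 365, so 257 is unramified.
Legendre symbol by Euler's criterion: (365/257) ≡ 365^128 ≡ 256 (mod 257), i.e. (365/257) = -1.
(365/257) = -1, so 257 is inert.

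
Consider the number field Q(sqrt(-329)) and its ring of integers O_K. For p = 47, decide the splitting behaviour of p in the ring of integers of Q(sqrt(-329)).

Since -329 ≢ 1 mod 4, the ring of integers is ℤ[√-329] with discriminant 4·(-329) = -1316.
47 divides disc(K) = -1316, so 47 ramifies.

ramified — (47) = 𝔭²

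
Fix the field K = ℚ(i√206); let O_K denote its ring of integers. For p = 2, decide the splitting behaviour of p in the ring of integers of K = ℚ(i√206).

-206 mod 4 = 2, hence disc K = 4·(-206) = -824 and O_K = ℤ[√-206].
2 divides disc(K) = -824, so 2 ramifies.

ramified — (2) = 𝔭²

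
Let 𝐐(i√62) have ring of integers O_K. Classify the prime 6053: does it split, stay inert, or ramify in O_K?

6053 remains inert

Since -62 ≢ 1 mod 4, the ring of integers is ℤ[√-62] with discriminant 4·(-62) = -248.
6053 ∤ -248, so 6053 is unramified.
Euler's criterion: (-62)^3026 mod 6053 = 6052. Thus (-62|6053) = -1.
(-62/6053) = -1, so 6053 is inert.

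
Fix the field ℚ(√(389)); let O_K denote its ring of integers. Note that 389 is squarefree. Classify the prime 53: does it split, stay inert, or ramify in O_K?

inert

389 mod 4 = 1, hence disc K = 389 and O_K = ℤ[(1+√389)/2].
53 ∤ 389, so 53 is unramified.
(389/53) = 18^26 mod 53 = 52, giving Legendre symbol -1.
Legendre symbol -1 ⇒ 53 is inert.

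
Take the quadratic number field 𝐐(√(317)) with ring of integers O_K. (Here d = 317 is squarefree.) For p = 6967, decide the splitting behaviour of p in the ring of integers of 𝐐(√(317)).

split — (6967) = 𝔭₁𝔭₂ with 𝔭₁ ≠ 𝔭₂

d = 317 ≡ 1 (mod 4), so O_K = ℤ[(1+√317)/2] and disc(K) = d = 317.
6967 ∤ 317, so 6967 is unramified.
(317/6967) = 317^3483 mod 6967 = 1, giving Legendre symbol 1.
(317/6967) = 1, so 6967 splits.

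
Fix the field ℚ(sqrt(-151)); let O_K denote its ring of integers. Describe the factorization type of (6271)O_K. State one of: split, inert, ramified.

d = -151 ≡ 1 (mod 4), so O_K = ℤ[(1+√-151)/2] and disc(K) = d = -151.
6271 ∤ -151, so 6271 is unramified.
Legendre symbol by Euler's criterion: (-151/6271) ≡ (-151)^3135 ≡ 1 (mod 6271), i.e. (-151/6271) = 1.
Legendre symbol 1 ⇒ 6271 is split.

split — (6271) = 𝔭₁𝔭₂ with 𝔭₁ ≠ 𝔭₂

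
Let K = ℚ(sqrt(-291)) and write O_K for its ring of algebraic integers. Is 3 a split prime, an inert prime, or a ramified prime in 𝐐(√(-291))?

d = -291 ≡ 1 (mod 4), so O_K = ℤ[(1+√-291)/2] and disc(K) = d = -291.
Ramification test: 3 | -291. The prime 3 ramifies in K.

ramified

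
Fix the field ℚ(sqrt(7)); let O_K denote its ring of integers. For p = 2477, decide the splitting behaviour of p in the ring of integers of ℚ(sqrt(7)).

Since 7 ≢ 1 mod 4, the ring of integers is ℤ[√7] with discriminant 4·7 = 28.
Since gcd(2477, 28) = 1 the prime 2477 does not ramify.
Legendre symbol by Euler's criterion: (7/2477) ≡ 7^1238 ≡ 2476 (mod 2477), i.e. (7/2477) = -1.
(7/2477) = -1, so 2477 is inert.

inert — (2477) stays prime in O_K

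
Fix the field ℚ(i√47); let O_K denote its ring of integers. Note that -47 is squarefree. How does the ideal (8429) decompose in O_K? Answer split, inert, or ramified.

d = -47 ≡ 1 (mod 4), so O_K = ℤ[(1+√-47)/2] and disc(K) = d = -47.
disc(K) = -47 is not divisible by 8429; 8429 is unramified.
Legendre symbol by Euler's criterion: (-47/8429) ≡ (-47)^4214 ≡ 1 (mod 8429), i.e. (-47/8429) = 1.
(-47/8429) = 1, so 8429 splits.

p splits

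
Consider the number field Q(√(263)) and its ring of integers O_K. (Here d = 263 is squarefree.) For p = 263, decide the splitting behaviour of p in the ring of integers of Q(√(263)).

263 is ramified

Since 263 ≢ 1 mod 4, the ring of integers is ℤ[√263] with discriminant 4·263 = 1052.
Ramification test: 263 | 1052. The prime 263 ramifies in K.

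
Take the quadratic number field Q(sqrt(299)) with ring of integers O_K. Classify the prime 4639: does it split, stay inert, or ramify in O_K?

p splits

d = 299 ≡ 3 (mod 4), so O_K = ℤ[√299] and disc(K) = 4d = 1196.
4639 ∤ 1196, so 4639 is unramified.
Euler's criterion: 299^2319 mod 4639 = 1. Thus (299|4639) = 1.
d is a quadratic residue mod p, hence 4639 splits in O_K.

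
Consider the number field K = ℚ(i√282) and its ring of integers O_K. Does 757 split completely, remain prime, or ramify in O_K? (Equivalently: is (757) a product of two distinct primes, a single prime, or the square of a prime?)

Since -282 ≢ 1 mod 4, the ring of integers is ℤ[√-282] with discriminant 4·(-282) = -1128.
757 ∤ -1128, so 757 is unramified.
Compute (-282/757) via Euler: 475^((757-1)/2) mod 757 = 1, so (-282/757) = 1.
d is a quadratic residue mod p, hence 757 splits in O_K.

757 splits in O_K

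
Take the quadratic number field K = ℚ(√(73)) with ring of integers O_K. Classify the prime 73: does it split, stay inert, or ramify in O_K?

d = 73 ≡ 1 (mod 4), so O_K = ℤ[(1+√73)/2] and disc(K) = d = 73.
73 divides disc(K) = 73, so 73 ramifies.

ramified — (73) = 𝔭²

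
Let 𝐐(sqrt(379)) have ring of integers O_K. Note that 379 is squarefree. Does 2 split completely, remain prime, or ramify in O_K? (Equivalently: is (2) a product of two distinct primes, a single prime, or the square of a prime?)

ramifies in O_K

d = 379 ≡ 3 (mod 4), so O_K = ℤ[√379] and disc(K) = 4d = 1516.
Ramification test: 2 | 1516. The prime 2 ramifies in K.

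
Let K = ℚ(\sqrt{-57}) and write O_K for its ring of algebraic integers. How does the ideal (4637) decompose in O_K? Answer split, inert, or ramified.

-57 mod 4 = 3, hence disc K = 4·(-57) = -228 and O_K = ℤ[√-57].
Since gcd(4637, -228) = 1 the prime 4637 does not ramify.
Euler's criterion: (-57)^2318 mod 4637 = 4636. Thus (-57|4637) = -1.
Legendre symbol -1 ⇒ 4637 is inert.

4637 remains inert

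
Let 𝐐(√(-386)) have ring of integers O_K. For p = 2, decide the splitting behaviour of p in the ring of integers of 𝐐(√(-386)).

-386 mod 4 = 2, hence disc K = 4·(-386) = -1544 and O_K = ℤ[√-386].
disc(K) = -1544 = 2·(-772), so p = 2 is ramified.

2 is ramified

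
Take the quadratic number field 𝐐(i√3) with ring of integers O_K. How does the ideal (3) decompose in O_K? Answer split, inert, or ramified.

Since -3 ≡ 1 mod 4, the ring of integers is ℤ[(1+√-3)/2] with discriminant -3.
3 divides disc(K) = -3, so 3 ramifies.

3 is ramified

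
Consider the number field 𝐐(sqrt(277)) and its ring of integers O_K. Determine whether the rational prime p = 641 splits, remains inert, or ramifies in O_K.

Since 277 ≡ 1 mod 4, the ring of integers is ℤ[(1+√277)/2] with discriminant 277.
641 ∤ 277, so 641 is unramified.
(277/641) = 277^320 mod 641 = 1, giving Legendre symbol 1.
d is a quadratic residue mod p, hence 641 splits in O_K.

splits completely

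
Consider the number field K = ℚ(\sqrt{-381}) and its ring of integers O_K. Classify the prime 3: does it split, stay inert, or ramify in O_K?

3 is ramified

-381 mod 4 = 3, hence disc K = 4·(-381) = -1524 and O_K = ℤ[√-381].
disc(K) = -1524 = 3·(-508), so p = 3 is ramified.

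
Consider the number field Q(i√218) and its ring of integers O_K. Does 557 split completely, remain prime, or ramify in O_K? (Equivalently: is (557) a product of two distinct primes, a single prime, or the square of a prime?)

-218 mod 4 = 2, hence disc K = 4·(-218) = -872 and O_K = ℤ[√-218].
557 ∤ -872, so 557 is unramified.
Compute (-218/557) via Euler: 339^((557-1)/2) mod 557 = 556, so (-218/557) = -1.
(-218/557) = -1, so 557 is inert.

inert — (557) stays prime in O_K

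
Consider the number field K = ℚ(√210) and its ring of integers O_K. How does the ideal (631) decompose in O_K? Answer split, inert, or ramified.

p splits

Since 210 ≢ 1 mod 4, the ring of integers is ℤ[√210] with discriminant 4·210 = 840.
Since gcd(631, 840) = 1 the prime 631 does not ramify.
Compute (210/631) via Euler: 210^((631-1)/2) mod 631 = 1, so (210/631) = 1.
d is a quadratic residue mod p, hence 631 splits in O_K.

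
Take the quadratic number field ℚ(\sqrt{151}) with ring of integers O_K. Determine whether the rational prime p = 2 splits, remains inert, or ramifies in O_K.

ramified

151 mod 4 = 3, hence disc K = 4·151 = 604 and O_K = ℤ[√151].
Ramification test: 2 | 604. The prime 2 ramifies in K.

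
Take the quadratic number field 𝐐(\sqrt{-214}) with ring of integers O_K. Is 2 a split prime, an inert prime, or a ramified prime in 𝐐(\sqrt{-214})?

Since -214 ≢ 1 mod 4, the ring of integers is ℤ[√-214] with discriminant 4·(-214) = -856.
disc(K) = -856 = 2·(-428), so p = 2 is ramified.

2 is ramified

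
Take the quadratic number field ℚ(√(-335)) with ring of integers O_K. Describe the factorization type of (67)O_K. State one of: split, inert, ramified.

Since -335 ≡ 1 mod 4, the ring of integers is ℤ[(1+√-335)/2] with discriminant -335.
67 divides disc(K) = -335, so 67 ramifies.

ramifies in O_K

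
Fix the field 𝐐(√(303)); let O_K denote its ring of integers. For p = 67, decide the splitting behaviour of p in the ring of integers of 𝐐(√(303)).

d = 303 ≡ 3 (mod 4), so O_K = ℤ[√303] and disc(K) = 4d = 1212.
67 ∤ 1212, so 67 is unramified.
(303/67) = 35^33 mod 67 = 1, giving Legendre symbol 1.
(303/67) = 1, so 67 splits.

p splits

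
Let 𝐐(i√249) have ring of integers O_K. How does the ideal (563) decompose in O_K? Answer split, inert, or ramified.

split — (563) = 𝔭₁𝔭₂ with 𝔭₁ ≠ 𝔭₂

-249 mod 4 = 3, hence disc K = 4·(-249) = -996 and O_K = ℤ[√-249].
Since gcd(563, -996) = 1 the prime 563 does not ramify.
(-249/563) = 314^281 mod 563 = 1, giving Legendre symbol 1.
(-249/563) = 1, so 563 splits.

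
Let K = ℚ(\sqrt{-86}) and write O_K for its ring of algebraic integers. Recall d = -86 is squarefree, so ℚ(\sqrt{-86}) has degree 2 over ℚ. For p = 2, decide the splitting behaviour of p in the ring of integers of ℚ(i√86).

ramifies in O_K

Since -86 ≢ 1 mod 4, the ring of integers is ℤ[√-86] with discriminant 4·(-86) = -344.
Ramification test: 2 | -344. The prime 2 ramifies in K.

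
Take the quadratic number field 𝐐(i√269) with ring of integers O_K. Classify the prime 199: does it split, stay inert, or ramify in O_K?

d = -269 ≡ 3 (mod 4), so O_K = ℤ[√-269] and disc(K) = 4d = -1076.
199 ∤ -1076, so 199 is unramified.
(-269/199) = 129^99 mod 199 = 198, giving Legendre symbol -1.
d is a non-residue mod p, hence 199 remains inert in O_K.

remains prime (inert)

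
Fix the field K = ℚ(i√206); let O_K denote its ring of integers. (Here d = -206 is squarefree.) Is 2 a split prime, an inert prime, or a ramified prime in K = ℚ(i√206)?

-206 mod 4 = 2, hence disc K = 4·(-206) = -824 and O_K = ℤ[√-206].
2 divides disc(K) = -824, so 2 ramifies.

ramified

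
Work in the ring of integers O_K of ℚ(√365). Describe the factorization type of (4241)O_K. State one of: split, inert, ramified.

p is inert

d = 365 ≡ 1 (mod 4), so O_K = ℤ[(1+√365)/2] and disc(K) = d = 365.
disc(K) = 365 is not divisible by 4241; 4241 is unramified.
Legendre symbol by Euler's criterion: (365/4241) ≡ 365^2120 ≡ 4240 (mod 4241), i.e. (365/4241) = -1.
(365/4241) = -1, so 4241 is inert.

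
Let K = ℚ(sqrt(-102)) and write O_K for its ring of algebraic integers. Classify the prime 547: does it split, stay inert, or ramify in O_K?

splits completely

Since -102 ≢ 1 mod 4, the ring of integers is ℤ[√-102] with discriminant 4·(-102) = -408.
547 ∤ -408, so 547 is unramified.
Compute (-102/547) via Euler: 445^((547-1)/2) mod 547 = 1, so (-102/547) = 1.
d is a quadratic residue mod p, hence 547 splits in O_K.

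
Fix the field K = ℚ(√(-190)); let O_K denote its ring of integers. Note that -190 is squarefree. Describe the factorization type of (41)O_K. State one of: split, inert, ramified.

inert — (41) stays prime in O_K

d = -190 ≡ 2 (mod 4), so O_K = ℤ[√-190] and disc(K) = 4d = -760.
Since gcd(41, -760) = 1 the prime 41 does not ramify.
Legendre symbol by Euler's criterion: (-190/41) ≡ (-190)^20 ≡ 40 (mod 41), i.e. (-190/41) = -1.
(-190/41) = -1, so 41 is inert.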